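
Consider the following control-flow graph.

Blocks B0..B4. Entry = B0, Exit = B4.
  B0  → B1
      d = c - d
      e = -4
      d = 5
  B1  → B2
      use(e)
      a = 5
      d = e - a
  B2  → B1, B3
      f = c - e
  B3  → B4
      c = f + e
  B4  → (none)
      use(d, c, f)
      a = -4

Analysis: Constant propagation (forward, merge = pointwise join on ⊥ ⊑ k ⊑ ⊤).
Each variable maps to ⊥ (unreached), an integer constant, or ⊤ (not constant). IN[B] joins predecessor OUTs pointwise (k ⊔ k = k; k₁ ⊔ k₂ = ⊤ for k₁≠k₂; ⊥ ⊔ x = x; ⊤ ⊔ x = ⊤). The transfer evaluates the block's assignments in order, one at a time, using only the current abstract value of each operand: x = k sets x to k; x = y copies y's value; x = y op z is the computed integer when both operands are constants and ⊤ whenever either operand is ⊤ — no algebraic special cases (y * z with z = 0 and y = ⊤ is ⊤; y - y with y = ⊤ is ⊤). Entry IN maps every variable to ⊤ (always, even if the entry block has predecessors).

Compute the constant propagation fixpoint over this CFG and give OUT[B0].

Converged values:
  B0: | IN=(all ⊤) | OUT={d:5, e:-4; rest ⊤}
  B1: | IN={e:-4; rest ⊤} | OUT={a:5, d:-9, e:-4; rest ⊤}
  B2: | IN={a:5, d:-9, e:-4; rest ⊤} | OUT={a:5, d:-9, e:-4; rest ⊤}
  B3: | IN={a:5, d:-9, e:-4; rest ⊤} | OUT={a:5, d:-9, e:-4; rest ⊤}
  B4: | IN={a:5, d:-9, e:-4; rest ⊤} | OUT={a:-4, d:-9, e:-4; rest ⊤}

B0 is the boundary node: IN[B0] = {a: ⊤, b: ⊤, c: ⊤, d: ⊤, e: ⊤, f: ⊤}
Applying B0's transfer function to that IN value gives OUT[B0] (row B0 above).

Answer: {a: ⊤, b: ⊤, c: ⊤, d: 5, e: -4, f: ⊤}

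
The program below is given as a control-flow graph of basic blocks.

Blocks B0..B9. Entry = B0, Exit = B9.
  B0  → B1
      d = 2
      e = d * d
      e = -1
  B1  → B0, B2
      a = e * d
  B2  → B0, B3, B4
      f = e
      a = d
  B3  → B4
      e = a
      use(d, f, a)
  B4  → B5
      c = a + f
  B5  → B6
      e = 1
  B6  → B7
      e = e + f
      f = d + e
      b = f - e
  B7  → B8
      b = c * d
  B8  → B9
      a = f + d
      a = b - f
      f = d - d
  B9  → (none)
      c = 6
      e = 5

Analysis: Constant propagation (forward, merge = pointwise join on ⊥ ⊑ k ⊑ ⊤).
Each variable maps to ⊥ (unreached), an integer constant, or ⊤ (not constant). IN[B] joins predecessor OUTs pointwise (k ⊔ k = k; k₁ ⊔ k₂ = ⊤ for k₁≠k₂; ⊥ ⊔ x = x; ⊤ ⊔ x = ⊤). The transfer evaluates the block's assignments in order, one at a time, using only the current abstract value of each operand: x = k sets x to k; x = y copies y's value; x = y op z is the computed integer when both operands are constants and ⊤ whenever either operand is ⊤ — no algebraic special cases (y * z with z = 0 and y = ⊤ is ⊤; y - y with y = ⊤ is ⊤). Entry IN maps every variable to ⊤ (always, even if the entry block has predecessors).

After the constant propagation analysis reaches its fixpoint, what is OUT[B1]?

Converged values:
  B0:   IN=(all ⊤)   OUT={d:2, e:-1; rest ⊤}
  B1:   IN={d:2, e:-1; rest ⊤}   OUT={a:-2, d:2, e:-1; rest ⊤}
  B2:   IN={a:-2, d:2, e:-1; rest ⊤}   OUT={a:2, d:2, e:-1, f:-1; rest ⊤}
  B3:   IN={a:2, d:2, e:-1, f:-1; rest ⊤}   OUT={a:2, d:2, e:2, f:-1; rest ⊤}
  B4:   IN={a:2, d:2, f:-1; rest ⊤}   OUT={a:2, c:1, d:2, f:-1; rest ⊤}
  B5:   IN={a:2, c:1, d:2, f:-1; rest ⊤}   OUT={a:2, c:1, d:2, e:1, f:-1; rest ⊤}
  B6:   IN={a:2, c:1, d:2, e:1, f:-1; rest ⊤}   OUT={a:2, b:2, c:1, d:2, e:0, f:2; rest ⊤}
  B7:   IN={a:2, b:2, c:1, d:2, e:0, f:2; rest ⊤}   OUT={a:2, b:2, c:1, d:2, e:0, f:2; rest ⊤}
  B8:   IN={a:2, b:2, c:1, d:2, e:0, f:2; rest ⊤}   OUT={a:0, b:2, c:1, d:2, e:0, f:0; rest ⊤}
  B9:   IN={a:0, b:2, c:1, d:2, e:0, f:0; rest ⊤}   OUT={a:0, b:2, c:6, d:2, e:5, f:0; rest ⊤}

Merge at B1: IN[B1] = OUT[B0] = {a: ⊤, b: ⊤, c: ⊤, d: 2, e: -1, f: ⊤}
Applying B1's transfer function to that IN value gives OUT[B1] (row B1 above).

Answer: {a: -2, b: ⊤, c: ⊤, d: 2, e: -1, f: ⊤}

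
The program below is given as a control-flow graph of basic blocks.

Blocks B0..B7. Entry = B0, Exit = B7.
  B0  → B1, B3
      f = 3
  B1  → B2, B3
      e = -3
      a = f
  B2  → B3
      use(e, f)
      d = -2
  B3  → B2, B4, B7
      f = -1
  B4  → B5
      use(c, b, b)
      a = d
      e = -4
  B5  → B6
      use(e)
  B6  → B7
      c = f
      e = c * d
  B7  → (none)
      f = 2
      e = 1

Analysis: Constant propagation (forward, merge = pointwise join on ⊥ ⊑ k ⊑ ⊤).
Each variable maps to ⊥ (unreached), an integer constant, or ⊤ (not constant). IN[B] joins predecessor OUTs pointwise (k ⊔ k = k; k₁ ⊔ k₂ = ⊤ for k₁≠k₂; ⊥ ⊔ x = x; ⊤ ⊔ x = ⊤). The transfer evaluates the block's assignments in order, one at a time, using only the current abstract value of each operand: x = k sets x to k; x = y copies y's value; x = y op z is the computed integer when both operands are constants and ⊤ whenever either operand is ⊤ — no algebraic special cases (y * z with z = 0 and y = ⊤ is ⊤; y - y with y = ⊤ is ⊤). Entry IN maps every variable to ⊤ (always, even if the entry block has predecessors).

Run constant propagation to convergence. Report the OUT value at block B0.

Answer: {a: ⊤, b: ⊤, c: ⊤, d: ⊤, e: ⊤, f: 3}

Derivation:
Converged values:
  B0:   IN=(all ⊤)   OUT={f:3; rest ⊤}
  B1:   IN={f:3; rest ⊤}   OUT={a:3, e:-3, f:3; rest ⊤}
  B2:   IN=(all ⊤)   OUT={d:-2; rest ⊤}
  B3:   IN=(all ⊤)   OUT={f:-1; rest ⊤}
  B4:   IN={f:-1; rest ⊤}   OUT={e:-4, f:-1; rest ⊤}
  B5:   IN={e:-4, f:-1; rest ⊤}   OUT={e:-4, f:-1; rest ⊤}
  B6:   IN={e:-4, f:-1; rest ⊤}   OUT={c:-1, f:-1; rest ⊤}
  B7:   IN={f:-1; rest ⊤}   OUT={e:1, f:2; rest ⊤}

B0 is the boundary node: IN[B0] = {a: ⊤, b: ⊤, c: ⊤, d: ⊤, e: ⊤, f: ⊤}
Applying B0's transfer function to that IN value gives OUT[B0] (row B0 above).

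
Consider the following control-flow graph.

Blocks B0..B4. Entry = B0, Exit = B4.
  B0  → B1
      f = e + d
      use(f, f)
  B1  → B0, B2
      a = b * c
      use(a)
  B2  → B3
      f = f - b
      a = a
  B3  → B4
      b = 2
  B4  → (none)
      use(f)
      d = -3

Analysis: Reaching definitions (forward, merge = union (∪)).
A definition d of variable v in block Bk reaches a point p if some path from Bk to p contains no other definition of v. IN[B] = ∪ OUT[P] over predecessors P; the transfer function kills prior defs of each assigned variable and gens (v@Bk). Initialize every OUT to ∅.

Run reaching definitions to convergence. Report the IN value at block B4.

Fixpoint table:
  B0:  IN={a@B1, f@B0}  OUT={a@B1, f@B0}
  B1:  IN={a@B1, f@B0}  OUT={a@B1, f@B0}
  B2:  IN={a@B1, f@B0}  OUT={a@B2, f@B2}
  B3:  IN={a@B2, f@B2}  OUT={a@B2, b@B3, f@B2}
  B4:  IN={a@B2, b@B3, f@B2}  OUT={a@B2, b@B3, d@B4, f@B2}

Merge at B4: IN[B4] = OUT[B3] = {a@B2, b@B3, f@B2}

Answer: {a@B2, b@B3, f@B2}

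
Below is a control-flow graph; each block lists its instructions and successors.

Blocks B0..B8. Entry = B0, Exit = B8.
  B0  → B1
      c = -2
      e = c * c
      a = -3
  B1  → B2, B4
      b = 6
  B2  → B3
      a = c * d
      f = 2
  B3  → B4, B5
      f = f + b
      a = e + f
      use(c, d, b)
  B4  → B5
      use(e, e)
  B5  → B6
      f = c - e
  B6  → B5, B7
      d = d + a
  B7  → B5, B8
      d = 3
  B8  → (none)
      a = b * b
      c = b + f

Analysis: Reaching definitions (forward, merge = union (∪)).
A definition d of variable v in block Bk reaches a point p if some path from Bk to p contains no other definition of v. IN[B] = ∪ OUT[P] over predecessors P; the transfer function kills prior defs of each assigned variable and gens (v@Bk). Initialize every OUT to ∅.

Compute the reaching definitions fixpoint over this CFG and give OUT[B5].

Per-block solution:
  B0:   IN={}   OUT={a@B0, c@B0, e@B0}
  B1:   IN={a@B0, c@B0, e@B0}   OUT={a@B0, b@B1, c@B0, e@B0}
  B2:   IN={a@B0, b@B1, c@B0, e@B0}   OUT={a@B2, b@B1, c@B0, e@B0, f@B2}
  B3:   IN={a@B2, b@B1, c@B0, e@B0, f@B2}   OUT={a@B3, b@B1, c@B0, e@B0, f@B3}
  B4:   IN={a@B0, a@B3, b@B1, c@B0, e@B0, f@B3}   OUT={a@B0, a@B3, b@B1, c@B0, e@B0, f@B3}
  B5:   IN={a@B0, a@B3, b@B1, c@B0, d@B6, d@B7, e@B0, f@B3, f@B5}   OUT={a@B0, a@B3, b@B1, c@B0, d@B6, d@B7, e@B0, f@B5}
  B6:   IN={a@B0, a@B3, b@B1, c@B0, d@B6, d@B7, e@B0, f@B5}   OUT={a@B0, a@B3, b@B1, c@B0, d@B6, e@B0, f@B5}
  B7:   IN={a@B0, a@B3, b@B1, c@B0, d@B6, e@B0, f@B5}   OUT={a@B0, a@B3, b@B1, c@B0, d@B7, e@B0, f@B5}
  B8:   IN={a@B0, a@B3, b@B1, c@B0, d@B7, e@B0, f@B5}   OUT={a@B8, b@B1, c@B8, d@B7, e@B0, f@B5}

Merge at B5: IN[B5] = OUT[B3] ⊔ OUT[B4] ⊔ OUT[B6] ⊔ OUT[B7] = {a@B0, a@B3, b@B1, c@B0, d@B6, d@B7, e@B0, f@B3, f@B5}
Applying B5's transfer function to that IN value gives OUT[B5] (row B5 above).

Answer: {a@B0, a@B3, b@B1, c@B0, d@B6, d@B7, e@B0, f@B5}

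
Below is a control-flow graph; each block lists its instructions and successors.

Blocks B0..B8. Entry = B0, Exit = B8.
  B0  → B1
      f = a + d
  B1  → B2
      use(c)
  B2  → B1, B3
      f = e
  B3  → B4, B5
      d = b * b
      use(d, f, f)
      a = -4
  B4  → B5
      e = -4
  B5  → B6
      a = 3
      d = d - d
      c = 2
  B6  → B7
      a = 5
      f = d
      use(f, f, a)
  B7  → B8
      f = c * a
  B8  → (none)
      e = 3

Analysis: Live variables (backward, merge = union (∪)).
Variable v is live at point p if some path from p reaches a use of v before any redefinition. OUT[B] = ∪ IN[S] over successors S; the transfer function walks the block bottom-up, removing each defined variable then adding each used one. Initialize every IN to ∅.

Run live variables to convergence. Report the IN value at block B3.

Converged values:
  B0:  IN={a, b, c, d, e}  OUT={b, c, e}
  B1:  IN={b, c, e}  OUT={b, c, e}
  B2:  IN={b, c, e}  OUT={b, c, e, f}
  B3:  IN={b, f}  OUT={d}
  B4:  IN={d}  OUT={d}
  B5:  IN={d}  OUT={c, d}
  B6:  IN={c, d}  OUT={a, c}
  B7:  IN={a, c}  OUT={}
  B8:  IN={}  OUT={}

Merge at B3: OUT[B3] = IN[B4] ⊔ IN[B5] = {d}
Applying B3's transfer function to that OUT value gives IN[B3] (row B3 above).

Answer: {b, f}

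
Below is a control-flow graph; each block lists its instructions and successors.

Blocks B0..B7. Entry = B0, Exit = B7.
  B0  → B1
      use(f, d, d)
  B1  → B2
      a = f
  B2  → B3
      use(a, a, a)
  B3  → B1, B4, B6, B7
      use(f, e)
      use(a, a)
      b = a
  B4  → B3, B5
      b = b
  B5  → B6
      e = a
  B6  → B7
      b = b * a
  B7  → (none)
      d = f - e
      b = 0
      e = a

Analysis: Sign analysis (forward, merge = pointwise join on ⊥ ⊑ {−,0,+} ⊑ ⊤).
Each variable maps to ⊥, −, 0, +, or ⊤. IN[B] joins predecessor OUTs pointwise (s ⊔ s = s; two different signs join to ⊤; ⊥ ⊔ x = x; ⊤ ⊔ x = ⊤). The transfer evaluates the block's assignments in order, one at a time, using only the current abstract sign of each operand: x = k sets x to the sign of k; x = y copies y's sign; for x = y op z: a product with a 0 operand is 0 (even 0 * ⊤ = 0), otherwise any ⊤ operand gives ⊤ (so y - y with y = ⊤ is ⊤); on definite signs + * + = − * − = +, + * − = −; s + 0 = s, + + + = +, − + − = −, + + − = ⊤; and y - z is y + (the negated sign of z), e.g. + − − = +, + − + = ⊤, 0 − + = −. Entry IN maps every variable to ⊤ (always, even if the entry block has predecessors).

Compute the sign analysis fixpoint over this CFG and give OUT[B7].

Per-block solution:
  B0:   IN=(all ⊤)   OUT=(all ⊤)
  B1:   IN=(all ⊤)   OUT=(all ⊤)
  B2:   IN=(all ⊤)   OUT=(all ⊤)
  B3:   IN=(all ⊤)   OUT=(all ⊤)
  B4:   IN=(all ⊤)   OUT=(all ⊤)
  B5:   IN=(all ⊤)   OUT=(all ⊤)
  B6:   IN=(all ⊤)   OUT=(all ⊤)
  B7:   IN=(all ⊤)   OUT={b:0; rest ⊤}

Merge at B7: IN[B7] = OUT[B3] ⊔ OUT[B6] = {a: ⊤, b: ⊤, c: ⊤, d: ⊤, e: ⊤, f: ⊤}
Applying B7's transfer function to that IN value gives OUT[B7] (row B7 above).

Answer: {a: ⊤, b: 0, c: ⊤, d: ⊤, e: ⊤, f: ⊤}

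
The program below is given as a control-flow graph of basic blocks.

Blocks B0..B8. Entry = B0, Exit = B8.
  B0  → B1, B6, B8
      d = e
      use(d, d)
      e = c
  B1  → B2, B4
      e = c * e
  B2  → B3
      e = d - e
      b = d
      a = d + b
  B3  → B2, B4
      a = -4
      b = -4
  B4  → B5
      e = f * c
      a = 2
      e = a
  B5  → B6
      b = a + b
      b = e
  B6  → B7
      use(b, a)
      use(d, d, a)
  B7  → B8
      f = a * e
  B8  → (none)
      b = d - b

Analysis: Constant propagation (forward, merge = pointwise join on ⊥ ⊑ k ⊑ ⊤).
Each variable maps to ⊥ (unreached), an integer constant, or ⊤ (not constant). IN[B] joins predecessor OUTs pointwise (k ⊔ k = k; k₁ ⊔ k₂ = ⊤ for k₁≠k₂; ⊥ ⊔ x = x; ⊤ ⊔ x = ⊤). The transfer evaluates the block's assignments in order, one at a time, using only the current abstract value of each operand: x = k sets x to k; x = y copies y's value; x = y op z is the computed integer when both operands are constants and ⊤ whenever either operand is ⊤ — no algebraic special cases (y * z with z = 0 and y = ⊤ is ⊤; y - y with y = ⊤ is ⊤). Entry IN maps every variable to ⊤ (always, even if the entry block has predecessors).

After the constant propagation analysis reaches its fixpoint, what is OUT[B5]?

Converged values:
  B0: | IN=(all ⊤) | OUT=(all ⊤)
  B1: | IN=(all ⊤) | OUT=(all ⊤)
  B2: | IN=(all ⊤) | OUT=(all ⊤)
  B3: | IN=(all ⊤) | OUT={a:-4, b:-4; rest ⊤}
  B4: | IN=(all ⊤) | OUT={a:2, e:2; rest ⊤}
  B5: | IN={a:2, e:2; rest ⊤} | OUT={a:2, b:2, e:2; rest ⊤}
  B6: | IN=(all ⊤) | OUT=(all ⊤)
  B7: | IN=(all ⊤) | OUT=(all ⊤)
  B8: | IN=(all ⊤) | OUT=(all ⊤)

Merge at B5: IN[B5] = OUT[B4] = {a: 2, b: ⊤, c: ⊤, d: ⊤, e: 2, f: ⊤}
Applying B5's transfer function to that IN value gives OUT[B5] (row B5 above).

Answer: {a: 2, b: 2, c: ⊤, d: ⊤, e: 2, f: ⊤}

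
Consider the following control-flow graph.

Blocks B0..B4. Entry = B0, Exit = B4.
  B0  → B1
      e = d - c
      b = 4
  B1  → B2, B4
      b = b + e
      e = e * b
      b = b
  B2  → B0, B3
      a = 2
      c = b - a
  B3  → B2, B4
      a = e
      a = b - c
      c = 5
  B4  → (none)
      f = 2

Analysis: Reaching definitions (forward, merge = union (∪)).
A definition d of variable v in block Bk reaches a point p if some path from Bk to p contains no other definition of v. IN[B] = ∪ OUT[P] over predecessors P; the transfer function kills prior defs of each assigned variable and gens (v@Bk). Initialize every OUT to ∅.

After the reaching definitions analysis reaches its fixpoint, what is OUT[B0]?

Answer: {a@B2, b@B0, c@B2, e@B0}

Working:
Converged values:
  B0:   IN={a@B2, b@B1, c@B2, e@B1}   OUT={a@B2, b@B0, c@B2, e@B0}
  B1:   IN={a@B2, b@B0, c@B2, e@B0}   OUT={a@B2, b@B1, c@B2, e@B1}
  B2:   IN={a@B2, a@B3, b@B1, c@B2, c@B3, e@B1}   OUT={a@B2, b@B1, c@B2, e@B1}
  B3:   IN={a@B2, b@B1, c@B2, e@B1}   OUT={a@B3, b@B1, c@B3, e@B1}
  B4:   IN={a@B2, a@B3, b@B1, c@B2, c@B3, e@B1}   OUT={a@B2, a@B3, b@B1, c@B2, c@B3, e@B1, f@B4}

Merge at B0 (entry node, so the boundary value {} is joined with the incoming edge(s)): IN[B0] = {} ⊔ OUT[B2] = {a@B2, b@B1, c@B2, e@B1}
Applying B0's transfer function to that IN value gives OUT[B0] (row B0 above).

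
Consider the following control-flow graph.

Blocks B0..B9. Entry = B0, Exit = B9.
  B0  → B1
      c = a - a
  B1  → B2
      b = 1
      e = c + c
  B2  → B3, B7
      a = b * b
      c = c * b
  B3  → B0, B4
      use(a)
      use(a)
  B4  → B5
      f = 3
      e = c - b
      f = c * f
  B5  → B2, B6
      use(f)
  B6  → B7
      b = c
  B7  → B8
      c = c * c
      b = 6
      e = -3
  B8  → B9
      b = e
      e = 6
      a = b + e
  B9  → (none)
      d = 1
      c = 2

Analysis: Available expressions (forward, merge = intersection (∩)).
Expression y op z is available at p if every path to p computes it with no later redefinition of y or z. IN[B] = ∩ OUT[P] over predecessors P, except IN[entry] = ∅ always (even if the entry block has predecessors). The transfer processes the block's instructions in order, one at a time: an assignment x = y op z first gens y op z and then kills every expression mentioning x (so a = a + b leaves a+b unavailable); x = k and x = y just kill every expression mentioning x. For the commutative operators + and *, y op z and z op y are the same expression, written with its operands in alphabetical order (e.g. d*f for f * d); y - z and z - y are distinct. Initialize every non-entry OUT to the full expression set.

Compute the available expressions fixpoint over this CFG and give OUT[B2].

Answer: {b*b}

Derivation:
Converged values:
  B0: | IN={} | OUT={a-a}
  B1: | IN={a-a} | OUT={a-a, c+c}
  B2: | IN={} | OUT={b*b}
  B3: | IN={b*b} | OUT={b*b}
  B4: | IN={b*b} | OUT={b*b, c-b}
  B5: | IN={b*b, c-b} | OUT={b*b, c-b}
  B6: | IN={b*b, c-b} | OUT={}
  B7: | IN={} | OUT={}
  B8: | IN={} | OUT={b+e}
  B9: | IN={b+e} | OUT={b+e}

Merge at B2: IN[B2] = OUT[B1] ∩ OUT[B5] = {}
Applying B2's transfer function to that IN value gives OUT[B2] (row B2 above).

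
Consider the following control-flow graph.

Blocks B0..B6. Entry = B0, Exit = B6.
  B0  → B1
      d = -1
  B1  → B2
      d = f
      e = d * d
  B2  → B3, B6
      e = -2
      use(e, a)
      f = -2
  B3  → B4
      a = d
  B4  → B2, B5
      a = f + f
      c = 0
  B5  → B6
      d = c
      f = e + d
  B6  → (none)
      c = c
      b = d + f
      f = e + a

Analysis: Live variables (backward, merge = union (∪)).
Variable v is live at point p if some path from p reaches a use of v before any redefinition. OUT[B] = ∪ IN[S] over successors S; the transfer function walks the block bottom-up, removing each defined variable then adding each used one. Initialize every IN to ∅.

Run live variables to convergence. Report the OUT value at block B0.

Answer: {a, c, f}

Derivation:
Converged values:
  B0: | IN={a, c, f} | OUT={a, c, f}
  B1: | IN={a, c, f} | OUT={a, c, d}
  B2: | IN={a, c, d} | OUT={a, c, d, e, f}
  B3: | IN={d, e, f} | OUT={d, e, f}
  B4: | IN={d, e, f} | OUT={a, c, d, e}
  B5: | IN={a, c, e} | OUT={a, c, d, e, f}
  B6: | IN={a, c, d, e, f} | OUT={}

Merge at B0: OUT[B0] = IN[B1] = {a, c, f}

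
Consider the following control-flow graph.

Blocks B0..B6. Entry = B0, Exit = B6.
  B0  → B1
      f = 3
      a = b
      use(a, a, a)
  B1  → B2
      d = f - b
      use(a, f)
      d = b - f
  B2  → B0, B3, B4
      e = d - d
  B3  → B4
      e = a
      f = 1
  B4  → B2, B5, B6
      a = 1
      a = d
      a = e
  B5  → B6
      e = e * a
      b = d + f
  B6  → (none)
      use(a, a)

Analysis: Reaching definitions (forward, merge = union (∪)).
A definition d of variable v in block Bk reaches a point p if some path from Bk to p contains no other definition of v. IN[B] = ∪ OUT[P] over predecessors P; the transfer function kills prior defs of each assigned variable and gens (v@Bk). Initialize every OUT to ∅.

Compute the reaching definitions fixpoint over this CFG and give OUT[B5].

Converged values:
  B0: | IN={a@B0, a@B4, d@B1, e@B2, f@B0, f@B3} | OUT={a@B0, d@B1, e@B2, f@B0}
  B1: | IN={a@B0, d@B1, e@B2, f@B0} | OUT={a@B0, d@B1, e@B2, f@B0}
  B2: | IN={a@B0, a@B4, d@B1, e@B2, e@B3, f@B0, f@B3} | OUT={a@B0, a@B4, d@B1, e@B2, f@B0, f@B3}
  B3: | IN={a@B0, a@B4, d@B1, e@B2, f@B0, f@B3} | OUT={a@B0, a@B4, d@B1, e@B3, f@B3}
  B4: | IN={a@B0, a@B4, d@B1, e@B2, e@B3, f@B0, f@B3} | OUT={a@B4, d@B1, e@B2, e@B3, f@B0, f@B3}
  B5: | IN={a@B4, d@B1, e@B2, e@B3, f@B0, f@B3} | OUT={a@B4, b@B5, d@B1, e@B5, f@B0, f@B3}
  B6: | IN={a@B4, b@B5, d@B1, e@B2, e@B3, e@B5, f@B0, f@B3} | OUT={a@B4, b@B5, d@B1, e@B2, e@B3, e@B5, f@B0, f@B3}

Merge at B5: IN[B5] = OUT[B4] = {a@B4, d@B1, e@B2, e@B3, f@B0, f@B3}
Applying B5's transfer function to that IN value gives OUT[B5] (row B5 above).

Answer: {a@B4, b@B5, d@B1, e@B5, f@B0, f@B3}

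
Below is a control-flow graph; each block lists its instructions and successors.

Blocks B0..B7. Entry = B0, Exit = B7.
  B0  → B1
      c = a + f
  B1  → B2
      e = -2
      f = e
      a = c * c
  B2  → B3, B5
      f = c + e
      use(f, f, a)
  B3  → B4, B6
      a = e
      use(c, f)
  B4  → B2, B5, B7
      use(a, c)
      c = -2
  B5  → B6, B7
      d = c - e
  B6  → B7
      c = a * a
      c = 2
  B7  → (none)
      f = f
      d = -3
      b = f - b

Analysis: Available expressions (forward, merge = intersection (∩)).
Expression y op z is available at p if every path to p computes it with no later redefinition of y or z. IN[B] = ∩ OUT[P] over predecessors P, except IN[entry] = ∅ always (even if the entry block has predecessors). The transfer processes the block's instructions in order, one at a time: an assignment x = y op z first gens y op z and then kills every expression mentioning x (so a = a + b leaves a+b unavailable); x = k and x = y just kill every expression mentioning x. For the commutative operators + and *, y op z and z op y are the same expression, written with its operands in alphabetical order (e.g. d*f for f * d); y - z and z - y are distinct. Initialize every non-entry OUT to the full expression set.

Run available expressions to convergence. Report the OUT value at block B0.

Answer: {a+f}

Working:
Converged values:
  B0:  IN={}  OUT={a+f}
  B1:  IN={a+f}  OUT={c*c}
  B2:  IN={}  OUT={c+e}
  B3:  IN={c+e}  OUT={c+e}
  B4:  IN={c+e}  OUT={}
  B5:  IN={}  OUT={c-e}
  B6:  IN={}  OUT={a*a}
  B7:  IN={}  OUT={}

B0 is the boundary node: IN[B0] = {}
Applying B0's transfer function to that IN value gives OUT[B0] (row B0 above).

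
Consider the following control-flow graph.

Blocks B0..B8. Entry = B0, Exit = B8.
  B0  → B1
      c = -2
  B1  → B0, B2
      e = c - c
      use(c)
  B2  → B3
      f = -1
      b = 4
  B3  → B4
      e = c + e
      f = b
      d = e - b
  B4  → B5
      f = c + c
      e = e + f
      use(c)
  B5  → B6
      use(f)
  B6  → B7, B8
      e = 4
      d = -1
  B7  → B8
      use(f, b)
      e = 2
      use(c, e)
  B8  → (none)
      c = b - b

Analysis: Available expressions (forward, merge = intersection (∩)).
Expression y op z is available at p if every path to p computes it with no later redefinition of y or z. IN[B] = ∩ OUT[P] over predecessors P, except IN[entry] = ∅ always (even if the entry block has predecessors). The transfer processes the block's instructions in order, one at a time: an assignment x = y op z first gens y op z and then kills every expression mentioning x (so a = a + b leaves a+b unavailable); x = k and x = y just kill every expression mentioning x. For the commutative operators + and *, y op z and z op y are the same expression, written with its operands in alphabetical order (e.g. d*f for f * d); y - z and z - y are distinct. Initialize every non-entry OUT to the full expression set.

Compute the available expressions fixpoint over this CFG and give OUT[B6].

Answer: {c+c, c-c}

Trace:
Converged values:
  B0:   IN={}   OUT={}
  B1:   IN={}   OUT={c-c}
  B2:   IN={c-c}   OUT={c-c}
  B3:   IN={c-c}   OUT={c-c, e-b}
  B4:   IN={c-c, e-b}   OUT={c+c, c-c}
  B5:   IN={c+c, c-c}   OUT={c+c, c-c}
  B6:   IN={c+c, c-c}   OUT={c+c, c-c}
  B7:   IN={c+c, c-c}   OUT={c+c, c-c}
  B8:   IN={c+c, c-c}   OUT={b-b}

Merge at B6: IN[B6] = OUT[B5] = {c+c, c-c}
Applying B6's transfer function to that IN value gives OUT[B6] (row B6 above).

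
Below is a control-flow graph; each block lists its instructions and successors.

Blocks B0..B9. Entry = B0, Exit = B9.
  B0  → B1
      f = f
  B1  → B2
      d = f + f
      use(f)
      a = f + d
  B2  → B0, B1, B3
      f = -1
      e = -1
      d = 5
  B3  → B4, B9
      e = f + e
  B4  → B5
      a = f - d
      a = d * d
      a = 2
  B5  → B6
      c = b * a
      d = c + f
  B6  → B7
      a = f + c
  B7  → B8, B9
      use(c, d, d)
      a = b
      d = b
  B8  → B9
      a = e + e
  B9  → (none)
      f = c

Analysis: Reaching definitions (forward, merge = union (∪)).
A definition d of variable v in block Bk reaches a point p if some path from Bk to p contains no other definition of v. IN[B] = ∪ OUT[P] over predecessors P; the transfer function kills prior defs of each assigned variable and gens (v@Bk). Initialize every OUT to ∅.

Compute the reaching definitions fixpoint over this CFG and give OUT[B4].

Answer: {a@B4, d@B2, e@B3, f@B2}

Trace:
Per-block solution:
  B0:   IN={a@B1, d@B2, e@B2, f@B2}   OUT={a@B1, d@B2, e@B2, f@B0}
  B1:   IN={a@B1, d@B2, e@B2, f@B0, f@B2}   OUT={a@B1, d@B1, e@B2, f@B0, f@B2}
  B2:   IN={a@B1, d@B1, e@B2, f@B0, f@B2}   OUT={a@B1, d@B2, e@B2, f@B2}
  B3:   IN={a@B1, d@B2, e@B2, f@B2}   OUT={a@B1, d@B2, e@B3, f@B2}
  B4:   IN={a@B1, d@B2, e@B3, f@B2}   OUT={a@B4, d@B2, e@B3, f@B2}
  B5:   IN={a@B4, d@B2, e@B3, f@B2}   OUT={a@B4, c@B5, d@B5, e@B3, f@B2}
  B6:   IN={a@B4, c@B5, d@B5, e@B3, f@B2}   OUT={a@B6, c@B5, d@B5, e@B3, f@B2}
  B7:   IN={a@B6, c@B5, d@B5, e@B3, f@B2}   OUT={a@B7, c@B5, d@B7, e@B3, f@B2}
  B8:   IN={a@B7, c@B5, d@B7, e@B3, f@B2}   OUT={a@B8, c@B5, d@B7, e@B3, f@B2}
  B9:   IN={a@B1, a@B7, a@B8, c@B5, d@B2, d@B7, e@B3, f@B2}   OUT={a@B1, a@B7, a@B8, c@B5, d@B2, d@B7, e@B3, f@B9}

Merge at B4: IN[B4] = OUT[B3] = {a@B1, d@B2, e@B3, f@B2}
Applying B4's transfer function to that IN value gives OUT[B4] (row B4 above).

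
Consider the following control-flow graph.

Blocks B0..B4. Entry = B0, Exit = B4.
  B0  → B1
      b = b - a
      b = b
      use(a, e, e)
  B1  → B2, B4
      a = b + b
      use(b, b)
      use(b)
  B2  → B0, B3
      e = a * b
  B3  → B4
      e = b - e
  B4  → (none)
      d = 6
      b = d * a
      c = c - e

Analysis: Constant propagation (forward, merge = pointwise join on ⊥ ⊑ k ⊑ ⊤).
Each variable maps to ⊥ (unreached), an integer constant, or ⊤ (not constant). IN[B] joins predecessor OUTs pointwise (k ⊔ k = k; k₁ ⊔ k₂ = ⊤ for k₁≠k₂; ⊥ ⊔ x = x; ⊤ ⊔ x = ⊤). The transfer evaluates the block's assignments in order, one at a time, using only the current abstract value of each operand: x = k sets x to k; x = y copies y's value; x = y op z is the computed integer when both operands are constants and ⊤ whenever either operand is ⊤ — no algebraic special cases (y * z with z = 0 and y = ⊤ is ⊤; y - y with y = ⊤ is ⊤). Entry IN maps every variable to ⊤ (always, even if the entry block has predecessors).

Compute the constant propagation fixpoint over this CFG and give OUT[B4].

Per-block solution:
  B0:  IN=(all ⊤)  OUT=(all ⊤)
  B1:  IN=(all ⊤)  OUT=(all ⊤)
  B2:  IN=(all ⊤)  OUT=(all ⊤)
  B3:  IN=(all ⊤)  OUT=(all ⊤)
  B4:  IN=(all ⊤)  OUT={d:6; rest ⊤}

Merge at B4: IN[B4] = OUT[B1] ⊔ OUT[B3] = {a: ⊤, b: ⊤, c: ⊤, d: ⊤, e: ⊤, f: ⊤}
Applying B4's transfer function to that IN value gives OUT[B4] (row B4 above).

Answer: {a: ⊤, b: ⊤, c: ⊤, d: 6, e: ⊤, f: ⊤}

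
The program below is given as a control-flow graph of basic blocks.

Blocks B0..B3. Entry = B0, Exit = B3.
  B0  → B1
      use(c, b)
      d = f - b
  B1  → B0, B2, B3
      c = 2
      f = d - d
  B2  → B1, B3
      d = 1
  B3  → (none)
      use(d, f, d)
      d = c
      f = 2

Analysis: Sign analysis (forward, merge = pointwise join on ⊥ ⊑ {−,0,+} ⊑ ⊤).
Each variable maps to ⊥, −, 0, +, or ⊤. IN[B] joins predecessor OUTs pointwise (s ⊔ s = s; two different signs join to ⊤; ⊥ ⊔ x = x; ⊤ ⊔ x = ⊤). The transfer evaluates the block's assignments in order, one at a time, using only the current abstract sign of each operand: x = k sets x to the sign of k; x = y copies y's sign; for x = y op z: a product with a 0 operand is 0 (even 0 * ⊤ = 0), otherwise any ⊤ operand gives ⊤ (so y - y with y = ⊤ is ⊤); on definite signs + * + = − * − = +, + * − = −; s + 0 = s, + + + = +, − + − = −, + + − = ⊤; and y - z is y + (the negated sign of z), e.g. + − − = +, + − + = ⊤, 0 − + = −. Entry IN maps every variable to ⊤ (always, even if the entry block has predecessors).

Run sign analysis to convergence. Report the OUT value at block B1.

Fixpoint table:
  B0:   IN=(all ⊤)   OUT=(all ⊤)
  B1:   IN=(all ⊤)   OUT={c:+; rest ⊤}
  B2:   IN={c:+; rest ⊤}   OUT={c:+, d:+; rest ⊤}
  B3:   IN={c:+; rest ⊤}   OUT={c:+, d:+, f:+; rest ⊤}

Merge at B1: IN[B1] = OUT[B0] ⊔ OUT[B2] = {a: ⊤, b: ⊤, c: ⊤, d: ⊤, e: ⊤, f: ⊤}
Applying B1's transfer function to that IN value gives OUT[B1] (row B1 above).

Answer: {a: ⊤, b: ⊤, c: +, d: ⊤, e: ⊤, f: ⊤}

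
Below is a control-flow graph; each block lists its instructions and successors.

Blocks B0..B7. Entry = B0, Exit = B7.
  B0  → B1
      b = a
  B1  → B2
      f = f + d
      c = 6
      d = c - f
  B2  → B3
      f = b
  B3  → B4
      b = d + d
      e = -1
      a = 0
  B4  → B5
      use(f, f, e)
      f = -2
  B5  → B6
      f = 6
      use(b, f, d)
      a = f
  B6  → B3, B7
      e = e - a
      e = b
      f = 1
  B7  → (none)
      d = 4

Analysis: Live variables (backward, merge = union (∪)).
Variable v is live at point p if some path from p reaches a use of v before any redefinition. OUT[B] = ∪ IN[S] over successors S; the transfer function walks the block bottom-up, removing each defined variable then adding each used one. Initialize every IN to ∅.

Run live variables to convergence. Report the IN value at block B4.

Fixpoint table:
  B0:  IN={a, d, f}  OUT={b, d, f}
  B1:  IN={b, d, f}  OUT={b, d}
  B2:  IN={b, d}  OUT={d, f}
  B3:  IN={d, f}  OUT={b, d, e, f}
  B4:  IN={b, d, e, f}  OUT={b, d, e}
  B5:  IN={b, d, e}  OUT={a, b, d, e}
  B6:  IN={a, b, d, e}  OUT={d, f}
  B7:  IN={}  OUT={}

Merge at B4: OUT[B4] = IN[B5] = {b, d, e}
Applying B4's transfer function to that OUT value gives IN[B4] (row B4 above).

Answer: {b, d, e, f}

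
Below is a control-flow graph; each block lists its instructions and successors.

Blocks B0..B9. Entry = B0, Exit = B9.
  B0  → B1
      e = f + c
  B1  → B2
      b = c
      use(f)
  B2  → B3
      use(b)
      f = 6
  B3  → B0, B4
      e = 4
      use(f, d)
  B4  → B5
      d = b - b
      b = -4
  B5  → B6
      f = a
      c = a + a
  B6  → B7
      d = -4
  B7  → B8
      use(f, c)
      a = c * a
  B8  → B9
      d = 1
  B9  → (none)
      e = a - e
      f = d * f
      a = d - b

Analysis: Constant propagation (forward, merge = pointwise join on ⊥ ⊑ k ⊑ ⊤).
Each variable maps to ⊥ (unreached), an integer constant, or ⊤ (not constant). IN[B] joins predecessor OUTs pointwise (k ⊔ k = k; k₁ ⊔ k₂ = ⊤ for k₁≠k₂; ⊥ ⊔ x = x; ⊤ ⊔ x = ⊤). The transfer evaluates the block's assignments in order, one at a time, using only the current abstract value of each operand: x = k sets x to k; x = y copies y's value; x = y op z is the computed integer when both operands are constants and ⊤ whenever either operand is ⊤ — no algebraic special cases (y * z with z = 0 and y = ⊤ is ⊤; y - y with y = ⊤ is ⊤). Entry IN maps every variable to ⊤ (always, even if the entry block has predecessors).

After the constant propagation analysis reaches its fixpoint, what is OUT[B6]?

Per-block solution:
  B0:   IN=(all ⊤)   OUT=(all ⊤)
  B1:   IN=(all ⊤)   OUT=(all ⊤)
  B2:   IN=(all ⊤)   OUT={f:6; rest ⊤}
  B3:   IN={f:6; rest ⊤}   OUT={e:4, f:6; rest ⊤}
  B4:   IN={e:4, f:6; rest ⊤}   OUT={b:-4, e:4, f:6; rest ⊤}
  B5:   IN={b:-4, e:4, f:6; rest ⊤}   OUT={b:-4, e:4; rest ⊤}
  B6:   IN={b:-4, e:4; rest ⊤}   OUT={b:-4, d:-4, e:4; rest ⊤}
  B7:   IN={b:-4, d:-4, e:4; rest ⊤}   OUT={b:-4, d:-4, e:4; rest ⊤}
  B8:   IN={b:-4, d:-4, e:4; rest ⊤}   OUT={b:-4, d:1, e:4; rest ⊤}
  B9:   IN={b:-4, d:1, e:4; rest ⊤}   OUT={a:5, b:-4, d:1; rest ⊤}

Merge at B6: IN[B6] = OUT[B5] = {a: ⊤, b: -4, c: ⊤, d: ⊤, e: 4, f: ⊤}
Applying B6's transfer function to that IN value gives OUT[B6] (row B6 above).

Answer: {a: ⊤, b: -4, c: ⊤, d: -4, e: 4, f: ⊤}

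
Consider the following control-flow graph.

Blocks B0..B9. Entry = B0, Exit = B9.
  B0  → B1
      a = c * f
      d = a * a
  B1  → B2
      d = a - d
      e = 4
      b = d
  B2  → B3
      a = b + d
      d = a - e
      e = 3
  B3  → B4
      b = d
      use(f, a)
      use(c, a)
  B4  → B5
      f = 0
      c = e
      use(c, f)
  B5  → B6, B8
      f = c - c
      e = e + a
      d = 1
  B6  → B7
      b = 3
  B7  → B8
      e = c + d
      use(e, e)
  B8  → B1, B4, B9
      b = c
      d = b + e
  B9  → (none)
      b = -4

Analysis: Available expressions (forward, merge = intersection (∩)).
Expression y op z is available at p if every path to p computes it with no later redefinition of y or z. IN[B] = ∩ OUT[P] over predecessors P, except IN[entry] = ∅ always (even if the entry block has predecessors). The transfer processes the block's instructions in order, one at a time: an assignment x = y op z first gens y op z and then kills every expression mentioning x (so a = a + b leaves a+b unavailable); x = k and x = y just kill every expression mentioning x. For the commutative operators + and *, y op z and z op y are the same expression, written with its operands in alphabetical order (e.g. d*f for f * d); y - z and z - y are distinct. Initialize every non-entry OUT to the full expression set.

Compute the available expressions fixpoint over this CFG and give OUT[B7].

Answer: {c+d, c-c}

Trace:
Fixpoint table:
  B0: | IN={} | OUT={a*a, c*f}
  B1: | IN={} | OUT={}
  B2: | IN={} | OUT={}
  B3: | IN={} | OUT={}
  B4: | IN={} | OUT={}
  B5: | IN={} | OUT={c-c}
  B6: | IN={c-c} | OUT={c-c}
  B7: | IN={c-c} | OUT={c+d, c-c}
  B8: | IN={c-c} | OUT={b+e, c-c}
  B9: | IN={b+e, c-c} | OUT={c-c}

Merge at B7: IN[B7] = OUT[B6] = {c-c}
Applying B7's transfer function to that IN value gives OUT[B7] (row B7 above).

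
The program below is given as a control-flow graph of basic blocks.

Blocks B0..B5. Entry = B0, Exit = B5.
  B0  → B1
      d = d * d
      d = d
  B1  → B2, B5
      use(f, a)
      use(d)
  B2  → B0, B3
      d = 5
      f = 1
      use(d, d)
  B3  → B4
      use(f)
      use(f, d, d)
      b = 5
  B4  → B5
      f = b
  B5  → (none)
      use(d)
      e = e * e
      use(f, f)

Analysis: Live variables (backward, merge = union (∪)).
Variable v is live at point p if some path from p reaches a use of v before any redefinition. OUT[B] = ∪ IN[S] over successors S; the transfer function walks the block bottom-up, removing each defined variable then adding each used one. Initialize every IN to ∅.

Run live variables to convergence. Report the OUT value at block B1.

Answer: {a, d, e, f}

Working:
Fixpoint table:
  B0:  IN={a, d, e, f}  OUT={a, d, e, f}
  B1:  IN={a, d, e, f}  OUT={a, d, e, f}
  B2:  IN={a, e}  OUT={a, d, e, f}
  B3:  IN={d, e, f}  OUT={b, d, e}
  B4:  IN={b, d, e}  OUT={d, e, f}
  B5:  IN={d, e, f}  OUT={}

Merge at B1: OUT[B1] = IN[B2] ⊔ IN[B5] = {a, d, e, f}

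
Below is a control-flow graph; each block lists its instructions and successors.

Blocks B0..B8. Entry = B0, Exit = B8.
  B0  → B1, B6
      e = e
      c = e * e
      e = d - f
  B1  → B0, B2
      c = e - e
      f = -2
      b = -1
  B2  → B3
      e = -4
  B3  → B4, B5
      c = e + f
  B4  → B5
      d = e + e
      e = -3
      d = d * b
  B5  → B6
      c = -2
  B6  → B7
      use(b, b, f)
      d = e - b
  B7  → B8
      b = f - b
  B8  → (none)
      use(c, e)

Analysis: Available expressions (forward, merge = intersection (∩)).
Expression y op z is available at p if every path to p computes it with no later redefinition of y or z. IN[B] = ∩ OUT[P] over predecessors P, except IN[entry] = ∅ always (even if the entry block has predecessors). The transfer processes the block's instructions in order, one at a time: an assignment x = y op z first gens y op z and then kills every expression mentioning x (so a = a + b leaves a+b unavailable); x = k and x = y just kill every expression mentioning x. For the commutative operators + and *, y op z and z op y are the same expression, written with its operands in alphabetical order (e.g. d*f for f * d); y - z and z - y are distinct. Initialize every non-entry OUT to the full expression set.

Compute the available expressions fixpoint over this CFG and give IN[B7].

Converged values:
  B0: | IN={} | OUT={d-f}
  B1: | IN={d-f} | OUT={e-e}
  B2: | IN={e-e} | OUT={}
  B3: | IN={} | OUT={e+f}
  B4: | IN={e+f} | OUT={}
  B5: | IN={} | OUT={}
  B6: | IN={} | OUT={e-b}
  B7: | IN={e-b} | OUT={}
  B8: | IN={} | OUT={}

Merge at B7: IN[B7] = OUT[B6] = {e-b}

Answer: {e-b}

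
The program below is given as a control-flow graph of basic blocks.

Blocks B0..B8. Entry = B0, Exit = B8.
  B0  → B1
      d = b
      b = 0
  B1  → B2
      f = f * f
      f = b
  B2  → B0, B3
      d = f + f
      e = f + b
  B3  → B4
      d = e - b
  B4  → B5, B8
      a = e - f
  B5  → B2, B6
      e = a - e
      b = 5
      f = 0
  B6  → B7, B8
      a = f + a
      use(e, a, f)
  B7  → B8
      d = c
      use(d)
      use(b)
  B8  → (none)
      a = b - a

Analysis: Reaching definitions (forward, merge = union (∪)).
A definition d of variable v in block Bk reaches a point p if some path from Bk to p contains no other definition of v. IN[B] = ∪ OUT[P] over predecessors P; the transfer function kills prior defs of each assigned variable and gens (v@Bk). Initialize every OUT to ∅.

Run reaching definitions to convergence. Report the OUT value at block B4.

Answer: {a@B4, b@B0, b@B5, d@B3, e@B2, f@B1, f@B5}

Derivation:
Converged values:
  B0:  IN={a@B4, b@B0, b@B5, d@B2, e@B2, f@B1, f@B5}  OUT={a@B4, b@B0, d@B0, e@B2, f@B1, f@B5}
  B1:  IN={a@B4, b@B0, d@B0, e@B2, f@B1, f@B5}  OUT={a@B4, b@B0, d@B0, e@B2, f@B1}
  B2:  IN={a@B4, b@B0, b@B5, d@B0, d@B3, e@B2, e@B5, f@B1, f@B5}  OUT={a@B4, b@B0, b@B5, d@B2, e@B2, f@B1, f@B5}
  B3:  IN={a@B4, b@B0, b@B5, d@B2, e@B2, f@B1, f@B5}  OUT={a@B4, b@B0, b@B5, d@B3, e@B2, f@B1, f@B5}
  B4:  IN={a@B4, b@B0, b@B5, d@B3, e@B2, f@B1, f@B5}  OUT={a@B4, b@B0, b@B5, d@B3, e@B2, f@B1, f@B5}
  B5:  IN={a@B4, b@B0, b@B5, d@B3, e@B2, f@B1, f@B5}  OUT={a@B4, b@B5, d@B3, e@B5, f@B5}
  B6:  IN={a@B4, b@B5, d@B3, e@B5, f@B5}  OUT={a@B6, b@B5, d@B3, e@B5, f@B5}
  B7:  IN={a@B6, b@B5, d@B3, e@B5, f@B5}  OUT={a@B6, b@B5, d@B7, e@B5, f@B5}
  B8:  IN={a@B4, a@B6, b@B0, b@B5, d@B3, d@B7, e@B2, e@B5, f@B1, f@B5}  OUT={a@B8, b@B0, b@B5, d@B3, d@B7, e@B2, e@B5, f@B1, f@B5}

Merge at B4: IN[B4] = OUT[B3] = {a@B4, b@B0, b@B5, d@B3, e@B2, f@B1, f@B5}
Applying B4's transfer function to that IN value gives OUT[B4] (row B4 above).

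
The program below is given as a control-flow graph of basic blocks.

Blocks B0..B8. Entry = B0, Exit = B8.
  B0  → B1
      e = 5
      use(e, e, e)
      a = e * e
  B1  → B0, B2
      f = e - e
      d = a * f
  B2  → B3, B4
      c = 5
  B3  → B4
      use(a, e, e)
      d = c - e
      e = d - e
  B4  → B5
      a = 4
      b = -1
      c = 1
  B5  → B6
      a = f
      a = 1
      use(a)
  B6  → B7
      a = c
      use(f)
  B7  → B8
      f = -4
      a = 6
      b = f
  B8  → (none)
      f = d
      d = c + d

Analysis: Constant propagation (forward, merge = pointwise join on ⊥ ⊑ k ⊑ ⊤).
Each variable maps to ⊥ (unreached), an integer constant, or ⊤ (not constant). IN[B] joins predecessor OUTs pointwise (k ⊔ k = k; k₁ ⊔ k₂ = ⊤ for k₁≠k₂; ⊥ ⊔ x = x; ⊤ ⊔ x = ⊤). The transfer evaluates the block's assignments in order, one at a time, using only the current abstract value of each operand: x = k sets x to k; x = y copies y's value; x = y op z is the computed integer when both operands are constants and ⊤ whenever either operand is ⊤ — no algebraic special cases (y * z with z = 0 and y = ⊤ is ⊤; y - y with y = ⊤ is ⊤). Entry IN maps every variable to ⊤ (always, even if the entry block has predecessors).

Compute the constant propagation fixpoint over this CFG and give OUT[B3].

Fixpoint table:
  B0:   IN=(all ⊤)   OUT={a:25, e:5; rest ⊤}
  B1:   IN={a:25, e:5; rest ⊤}   OUT={a:25, d:0, e:5, f:0; rest ⊤}
  B2:   IN={a:25, d:0, e:5, f:0; rest ⊤}   OUT={a:25, c:5, d:0, e:5, f:0; rest ⊤}
  B3:   IN={a:25, c:5, d:0, e:5, f:0; rest ⊤}   OUT={a:25, c:5, d:0, e:-5, f:0; rest ⊤}
  B4:   IN={a:25, c:5, d:0, f:0; rest ⊤}   OUT={a:4, b:-1, c:1, d:0, f:0; rest ⊤}
  B5:   IN={a:4, b:-1, c:1, d:0, f:0; rest ⊤}   OUT={a:1, b:-1, c:1, d:0, f:0; rest ⊤}
  B6:   IN={a:1, b:-1, c:1, d:0, f:0; rest ⊤}   OUT={a:1, b:-1, c:1, d:0, f:0; rest ⊤}
  B7:   IN={a:1, b:-1, c:1, d:0, f:0; rest ⊤}   OUT={a:6, b:-4, c:1, d:0, f:-4; rest ⊤}
  B8:   IN={a:6, b:-4, c:1, d:0, f:-4; rest ⊤}   OUT={a:6, b:-4, c:1, d:1, f:0; rest ⊤}

Merge at B3: IN[B3] = OUT[B2] = {a: 25, b: ⊤, c: 5, d: 0, e: 5, f: 0}
Applying B3's transfer function to that IN value gives OUT[B3] (row B3 above).

Answer: {a: 25, b: ⊤, c: 5, d: 0, e: -5, f: 0}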